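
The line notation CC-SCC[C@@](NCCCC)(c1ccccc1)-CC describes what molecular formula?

C17H29NS

Heavy atoms from the SMILES: 17 C, 1 N, 1 S.
Implicit hydrogens by atom environment:
  7 × C: 2 H each → 14
  5 × C (aromatic): 1 H each → 5
  3 × C: 3 H each → 9
  1 × C: no H
  1 × C (aromatic): no H
  1 × N: 1 H
  1 × S: no H
  Total hydrogens = 29.
Molecular formula: C17H29NS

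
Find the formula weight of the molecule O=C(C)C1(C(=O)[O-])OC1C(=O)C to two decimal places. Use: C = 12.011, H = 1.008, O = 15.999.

171.13

Molecular formula: C7H7O5-.
M = 7×12.011 + 7×1.008 + 5×15.999 = 171.13 g/mol.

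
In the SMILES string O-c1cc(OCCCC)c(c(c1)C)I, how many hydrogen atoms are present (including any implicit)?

15

Hydrogens are implicit in SMILES; fill each atom to its normal valence:
  4 × C (aromatic): no H
  3 × C: 2 H each → 6
  2 × C: 3 H each → 6
  2 × C (aromatic): 1 H each → 2
  1 × I: no H
  1 × O: 1 H
  1 × O: no H
  Total hydrogens = 15.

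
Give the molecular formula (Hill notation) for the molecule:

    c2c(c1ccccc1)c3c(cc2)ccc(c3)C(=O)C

C18H14O

Heavy atoms from the SMILES: 18 C, 1 O.
Implicit hydrogens by atom environment:
  11 × C (aromatic): 1 H each → 11
  5 × C (aromatic): no H
  1 × C: 3 H
  1 × C: no H
  1 × O: no H
  Total hydrogens = 14.
Molecular formula: C18H14O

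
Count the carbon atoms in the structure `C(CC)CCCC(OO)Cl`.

The symbol for carbon appears 7 times in the SMILES. (Cl is a single chlorine, not C + l.)

7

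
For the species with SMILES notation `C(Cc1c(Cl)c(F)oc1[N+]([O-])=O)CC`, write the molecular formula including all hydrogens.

Heavy atoms from the SMILES: 8 C, 1 Cl, 1 F, 1 N, 3 O.
Implicit hydrogens by atom environment:
  4 × C (aromatic): no H
  3 × C: 2 H each → 6
  1 × C: 3 H
  1 × Cl: no H
  1 × F: no H
  1 × N (charge +1): no H
  1 × O (aromatic): no H
  1 × O: no H
  1 × O (charge -1): no H
  Total hydrogens = 9.
Molecular formula: C8H9ClFNO3

C8H9ClFNO3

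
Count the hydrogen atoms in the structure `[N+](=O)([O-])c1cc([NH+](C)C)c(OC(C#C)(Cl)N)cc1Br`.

Hydrogens are implicit in SMILES; fill each atom to its normal valence:
  4 × C (aromatic): no H
  2 × C: 3 H each → 6
  2 × C (aromatic): 1 H each → 2
  2 × C: no H
  2 × O: no H
  1 × Br: no H
  1 × C: 1 H
  1 × Cl: no H
  1 × N: 2 H
  1 × N (charge +1): 1 H
  1 × N (charge +1): no H
  1 × O (charge -1): no H
  Total hydrogens = 12.

12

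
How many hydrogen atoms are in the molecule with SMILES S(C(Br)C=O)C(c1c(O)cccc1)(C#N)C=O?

Hydrogens are implicit in SMILES; fill each atom to its normal valence:
  4 × C (aromatic): 1 H each → 4
  3 × C: 1 H each → 3
  2 × C: no H
  2 × C (aromatic): no H
  2 × O: no H
  1 × Br: no H
  1 × N: no H
  1 × O: 1 H
  1 × S: no H
  Total hydrogens = 8.

8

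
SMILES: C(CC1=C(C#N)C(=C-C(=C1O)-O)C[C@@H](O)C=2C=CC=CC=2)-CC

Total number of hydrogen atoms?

21

Hydrogens are implicit in SMILES; fill each atom to its normal valence:
  6 × C (aromatic): 1 H each → 6
  6 × C (aromatic): no H
  4 × C: 2 H each → 8
  3 × O: 1 H each → 3
  1 × C: 3 H
  1 × C: 1 H
  1 × C: no H
  1 × N: no H
  Total hydrogens = 21.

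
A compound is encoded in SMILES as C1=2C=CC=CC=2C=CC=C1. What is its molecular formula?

Heavy atoms from the SMILES: 10 C.
Implicit hydrogens by atom environment:
  8 × C (aromatic): 1 H each → 8
  2 × C (aromatic): no H
  Total hydrogens = 8.
Molecular formula: C10H8

C10H8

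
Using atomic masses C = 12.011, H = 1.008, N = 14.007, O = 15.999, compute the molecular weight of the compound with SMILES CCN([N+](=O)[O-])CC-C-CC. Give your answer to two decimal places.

Molecular formula: C7H16N2O2.
M = 7×12.011 + 16×1.008 + 2×14.007 + 2×15.999 = 160.22 g/mol.

160.22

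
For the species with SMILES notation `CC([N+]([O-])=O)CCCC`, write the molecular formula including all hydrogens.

Heavy atoms from the SMILES: 6 C, 1 N, 2 O.
Implicit hydrogens by atom environment:
  3 × C: 2 H each → 6
  2 × C: 3 H each → 6
  1 × C: 1 H
  1 × N (charge +1): no H
  1 × O: no H
  1 × O (charge -1): no H
  Total hydrogens = 13.
Molecular formula: C6H13NO2

C6H13NO2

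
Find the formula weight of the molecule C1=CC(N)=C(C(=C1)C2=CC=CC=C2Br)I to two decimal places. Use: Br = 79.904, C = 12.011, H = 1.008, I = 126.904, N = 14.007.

Molecular formula: C12H9BrIN.
M = 1×79.904 + 12×12.011 + 9×1.008 + 1×126.904 + 1×14.007 = 374.02 g/mol.

374.02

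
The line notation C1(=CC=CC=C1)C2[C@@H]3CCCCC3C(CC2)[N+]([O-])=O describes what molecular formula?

Heavy atoms from the SMILES: 16 C, 1 N, 2 O.
Implicit hydrogens by atom environment:
  6 × C: 2 H each → 12
  5 × C (aromatic): 1 H each → 5
  4 × C: 1 H each → 4
  1 × C (aromatic): no H
  1 × N (charge +1): no H
  1 × O: no H
  1 × O (charge -1): no H
  Total hydrogens = 21.
Molecular formula: C16H21NO2

C16H21NO2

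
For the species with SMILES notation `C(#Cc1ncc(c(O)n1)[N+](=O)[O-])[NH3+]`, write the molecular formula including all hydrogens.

C6H5N4O3+

Heavy atoms from the SMILES: 6 C, 4 N, 3 O.
Implicit hydrogens by atom environment:
  3 × C (aromatic): no H
  2 × C: no H
  2 × N (aromatic): no H
  1 × C (aromatic): 1 H
  1 × N (charge +1): 3 H
  1 × N (charge +1): no H
  1 × O: 1 H
  1 × O: no H
  1 × O (charge -1): no H
  Total hydrogens = 5.
Net charge +1.
Molecular formula: C6H5N4O3+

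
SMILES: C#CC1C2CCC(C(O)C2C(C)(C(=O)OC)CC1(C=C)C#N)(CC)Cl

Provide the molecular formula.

Heavy atoms from the SMILES: 20 C, 1 Cl, 1 N, 3 O.
Implicit hydrogens by atom environment:
  6 × C: 1 H each → 6
  6 × C: no H
  5 × C: 2 H each → 10
  3 × C: 3 H each → 9
  2 × O: no H
  1 × Cl: no H
  1 × N: no H
  1 × O: 1 H
  Total hydrogens = 26.
Molecular formula: C20H26ClNO3

C20H26ClNO3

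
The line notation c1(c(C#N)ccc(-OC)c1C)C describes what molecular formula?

C10H11NO

Heavy atoms from the SMILES: 10 C, 1 N, 1 O.
Implicit hydrogens by atom environment:
  4 × C (aromatic): no H
  3 × C: 3 H each → 9
  2 × C (aromatic): 1 H each → 2
  1 × C: no H
  1 × N: no H
  1 × O: no H
  Total hydrogens = 11.
Molecular formula: C10H11NO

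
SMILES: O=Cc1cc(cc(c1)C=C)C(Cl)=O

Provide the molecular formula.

C10H7ClO2

Heavy atoms from the SMILES: 10 C, 1 Cl, 2 O.
Implicit hydrogens by atom environment:
  3 × C (aromatic): 1 H each → 3
  3 × C (aromatic): no H
  2 × C: 1 H each → 2
  2 × O: no H
  1 × C: 2 H
  1 × C: no H
  1 × Cl: no H
  Total hydrogens = 7.
Molecular formula: C10H7ClO2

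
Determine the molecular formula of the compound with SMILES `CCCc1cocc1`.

C7H10O

Heavy atoms from the SMILES: 7 C, 1 O.
Implicit hydrogens by atom environment:
  3 × C (aromatic): 1 H each → 3
  2 × C: 2 H each → 4
  1 × C: 3 H
  1 × C (aromatic): no H
  1 × O (aromatic): no H
  Total hydrogens = 10.
Molecular formula: C7H10O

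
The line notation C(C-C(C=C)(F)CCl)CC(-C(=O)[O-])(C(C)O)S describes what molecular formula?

C11H17ClFO3S-

Heavy atoms from the SMILES: 11 C, 1 Cl, 1 F, 3 O, 1 S.
Implicit hydrogens by atom environment:
  5 × C: 2 H each → 10
  3 × C: no H
  2 × C: 1 H each → 2
  1 × C: 3 H
  1 × Cl: no H
  1 × F: no H
  1 × O: 1 H
  1 × O: no H
  1 × O (charge -1): no H
  1 × S: 1 H
  Total hydrogens = 17.
Net charge -1.
Molecular formula: C11H17ClFO3S-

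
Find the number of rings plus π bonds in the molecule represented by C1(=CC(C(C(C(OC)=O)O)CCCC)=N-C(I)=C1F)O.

5

Molecular formula from the SMILES: C13H17FINO4.
DoU = (2C + 2 + N − H − X)/2 = (2·13 + 2 + 1 − 17 − 2)/2 = 10/2 = 5.
(Structurally: 1 ring(s) + 4 π bond(s) = 5.)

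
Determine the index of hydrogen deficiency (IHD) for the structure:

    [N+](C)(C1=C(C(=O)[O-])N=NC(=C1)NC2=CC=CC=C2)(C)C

9

Molecular formula from the SMILES: C14H16N4O2.
DoU = (2C + 2 + N − H − X)/2 = (2·14 + 2 + 4 − 16 − 0)/2 = 18/2 = 9.
(Structurally: 2 ring(s) + 7 π bond(s) = 9.)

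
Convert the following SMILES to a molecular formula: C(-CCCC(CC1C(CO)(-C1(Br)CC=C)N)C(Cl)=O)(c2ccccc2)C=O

Heavy atoms from the SMILES: 1 Br, 21 C, 1 Cl, 1 N, 3 O.
Implicit hydrogens by atom environment:
  7 × C: 2 H each → 14
  5 × C: 1 H each → 5
  5 × C (aromatic): 1 H each → 5
  3 × C: no H
  2 × O: no H
  1 × Br: no H
  1 × C (aromatic): no H
  1 × Cl: no H
  1 × N: 2 H
  1 × O: 1 H
  Total hydrogens = 27.
Molecular formula: C21H27BrClNO3

C21H27BrClNO3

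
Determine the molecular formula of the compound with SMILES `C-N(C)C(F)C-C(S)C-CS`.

C7H16FNS2

Heavy atoms from the SMILES: 7 C, 1 F, 1 N, 2 S.
Implicit hydrogens by atom environment:
  3 × C: 2 H each → 6
  2 × C: 3 H each → 6
  2 × C: 1 H each → 2
  2 × S: 1 H each → 2
  1 × F: no H
  1 × N: no H
  Total hydrogens = 16.
Molecular formula: C7H16FNS2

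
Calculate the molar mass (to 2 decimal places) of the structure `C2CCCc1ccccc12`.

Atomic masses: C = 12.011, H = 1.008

132.21

Molecular formula: C10H12.
M = 10×12.011 + 12×1.008 = 132.21 g/mol.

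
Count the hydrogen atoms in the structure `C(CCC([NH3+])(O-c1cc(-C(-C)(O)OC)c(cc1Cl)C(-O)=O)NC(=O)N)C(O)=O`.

23

Hydrogens are implicit in SMILES; fill each atom to its normal valence:
  5 × C: no H
  5 × O: no H
  4 × C (aromatic): no H
  3 × C: 2 H each → 6
  3 × O: 1 H each → 3
  2 × C: 3 H each → 6
  2 × C (aromatic): 1 H each → 2
  1 × Cl: no H
  1 × N (charge +1): 3 H
  1 × N: 2 H
  1 × N: 1 H
  Total hydrogens = 23.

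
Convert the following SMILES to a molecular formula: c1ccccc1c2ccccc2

Heavy atoms from the SMILES: 12 C.
Implicit hydrogens by atom environment:
  10 × C (aromatic): 1 H each → 10
  2 × C (aromatic): no H
  Total hydrogens = 10.
Molecular formula: C12H10

C12H10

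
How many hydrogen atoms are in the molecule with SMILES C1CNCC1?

Hydrogens are implicit in SMILES; fill each atom to its normal valence:
  4 × C: 2 H each → 8
  1 × N: 1 H
  Total hydrogens = 9.

9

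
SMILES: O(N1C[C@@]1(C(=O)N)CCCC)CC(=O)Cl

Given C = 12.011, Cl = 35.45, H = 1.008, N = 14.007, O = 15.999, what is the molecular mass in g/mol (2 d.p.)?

Molecular formula: C9H15ClN2O3.
M = 9×12.011 + 1×35.45 + 15×1.008 + 2×14.007 + 3×15.999 = 234.68 g/mol.

234.68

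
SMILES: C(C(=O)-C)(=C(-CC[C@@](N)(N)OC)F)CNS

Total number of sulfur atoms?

1

The symbol for sulfur appears 1 time in the SMILES.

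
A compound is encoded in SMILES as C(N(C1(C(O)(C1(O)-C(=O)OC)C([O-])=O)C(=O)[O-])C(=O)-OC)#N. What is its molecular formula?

[C10H8N2O10]2-

Heavy atoms from the SMILES: 10 C, 2 N, 10 O.
Implicit hydrogens by atom environment:
  8 × C: no H
  6 × O: no H
  2 × C: 3 H each → 6
  2 × N: no H
  2 × O: 1 H each → 2
  2 × O (charge -1): no H
  Total hydrogens = 8.
Net charge -2.
Molecular formula: [C10H8N2O10]2-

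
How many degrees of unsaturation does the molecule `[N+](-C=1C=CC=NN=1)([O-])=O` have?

5

Molecular formula from the SMILES: C4H3N3O2.
DoU = (2C + 2 + N − H − X)/2 = (2·4 + 2 + 3 − 3 − 0)/2 = 10/2 = 5.
(Structurally: 1 ring(s) + 4 π bond(s) = 5.)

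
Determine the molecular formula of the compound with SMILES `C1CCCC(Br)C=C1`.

Heavy atoms from the SMILES: 1 Br, 7 C.
Implicit hydrogens by atom environment:
  4 × C: 2 H each → 8
  3 × C: 1 H each → 3
  1 × Br: no H
  Total hydrogens = 11.
Molecular formula: C7H11Br

C7H11Br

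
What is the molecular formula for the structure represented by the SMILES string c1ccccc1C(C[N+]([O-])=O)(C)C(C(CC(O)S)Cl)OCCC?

C16H24ClNO4S

Heavy atoms from the SMILES: 16 C, 1 Cl, 1 N, 4 O, 1 S.
Implicit hydrogens by atom environment:
  5 × C (aromatic): 1 H each → 5
  4 × C: 2 H each → 8
  3 × C: 1 H each → 3
  2 × C: 3 H each → 6
  2 × O: no H
  1 × C: no H
  1 × C (aromatic): no H
  1 × Cl: no H
  1 × N (charge +1): no H
  1 × O: 1 H
  1 × O (charge -1): no H
  1 × S: 1 H
  Total hydrogens = 24.
Molecular formula: C16H24ClNO4S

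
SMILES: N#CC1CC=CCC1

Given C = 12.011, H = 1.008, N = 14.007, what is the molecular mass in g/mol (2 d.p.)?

107.16

Molecular formula: C7H9N.
M = 7×12.011 + 9×1.008 + 1×14.007 = 107.16 g/mol.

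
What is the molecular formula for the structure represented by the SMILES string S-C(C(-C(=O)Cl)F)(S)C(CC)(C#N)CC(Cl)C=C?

C11H14Cl2FNOS2

Heavy atoms from the SMILES: 11 C, 2 Cl, 1 F, 1 N, 1 O, 2 S.
Implicit hydrogens by atom environment:
  4 × C: no H
  3 × C: 2 H each → 6
  3 × C: 1 H each → 3
  2 × Cl: no H
  2 × S: 1 H each → 2
  1 × C: 3 H
  1 × F: no H
  1 × N: no H
  1 × O: no H
  Total hydrogens = 14.
Molecular formula: C11H14Cl2FNOS2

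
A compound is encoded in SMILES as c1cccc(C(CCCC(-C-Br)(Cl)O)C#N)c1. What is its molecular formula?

Heavy atoms from the SMILES: 1 Br, 13 C, 1 Cl, 1 N, 1 O.
Implicit hydrogens by atom environment:
  5 × C (aromatic): 1 H each → 5
  4 × C: 2 H each → 8
  2 × C: no H
  1 × Br: no H
  1 × C: 1 H
  1 × C (aromatic): no H
  1 × Cl: no H
  1 × N: no H
  1 × O: 1 H
  Total hydrogens = 15.
Molecular formula: C13H15BrClNO

C13H15BrClNO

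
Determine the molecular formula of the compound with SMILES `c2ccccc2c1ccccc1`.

C12H10

Heavy atoms from the SMILES: 12 C.
Implicit hydrogens by atom environment:
  10 × C (aromatic): 1 H each → 10
  2 × C (aromatic): no H
  Total hydrogens = 10.
Molecular formula: C12H10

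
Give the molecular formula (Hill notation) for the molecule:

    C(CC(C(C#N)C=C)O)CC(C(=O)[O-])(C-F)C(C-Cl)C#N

C14H17ClFN2O3-

Heavy atoms from the SMILES: 14 C, 1 Cl, 1 F, 2 N, 3 O.
Implicit hydrogens by atom environment:
  6 × C: 2 H each → 12
  4 × C: 1 H each → 4
  4 × C: no H
  2 × N: no H
  1 × Cl: no H
  1 × F: no H
  1 × O: 1 H
  1 × O: no H
  1 × O (charge -1): no H
  Total hydrogens = 17.
Net charge -1.
Molecular formula: C14H17ClFN2O3-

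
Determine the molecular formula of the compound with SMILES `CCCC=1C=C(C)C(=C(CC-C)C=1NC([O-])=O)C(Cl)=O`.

Heavy atoms from the SMILES: 15 C, 1 Cl, 1 N, 3 O.
Implicit hydrogens by atom environment:
  5 × C (aromatic): no H
  4 × C: 2 H each → 8
  3 × C: 3 H each → 9
  2 × C: no H
  2 × O: no H
  1 × C (aromatic): 1 H
  1 × Cl: no H
  1 × N: 1 H
  1 × O (charge -1): no H
  Total hydrogens = 19.
Net charge -1.
Molecular formula: C15H19ClNO3-

C15H19ClNO3-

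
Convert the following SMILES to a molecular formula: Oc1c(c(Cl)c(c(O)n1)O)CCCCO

Heavy atoms from the SMILES: 9 C, 1 Cl, 1 N, 4 O.
Implicit hydrogens by atom environment:
  5 × C (aromatic): no H
  4 × C: 2 H each → 8
  4 × O: 1 H each → 4
  1 × Cl: no H
  1 × N (aromatic): no H
  Total hydrogens = 12.
Molecular formula: C9H12ClNO4

C9H12ClNO4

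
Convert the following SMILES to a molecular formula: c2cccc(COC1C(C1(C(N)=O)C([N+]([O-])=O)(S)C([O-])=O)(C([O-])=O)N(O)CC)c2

[C16H17N3O9S]2-

Heavy atoms from the SMILES: 16 C, 3 N, 9 O, 1 S.
Implicit hydrogens by atom environment:
  6 × C: no H
  5 × C (aromatic): 1 H each → 5
  5 × O: no H
  3 × O (charge -1): no H
  2 × C: 2 H each → 4
  1 × C: 3 H
  1 × C: 1 H
  1 × C (aromatic): no H
  1 × N: 2 H
  1 × N (charge +1): no H
  1 × N: no H
  1 × O: 1 H
  1 × S: 1 H
  Total hydrogens = 17.
Net charge -2.
Molecular formula: [C16H17N3O9S]2-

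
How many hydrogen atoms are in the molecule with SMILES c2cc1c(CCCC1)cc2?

12

Hydrogens are implicit in SMILES; fill each atom to its normal valence:
  4 × C: 2 H each → 8
  4 × C (aromatic): 1 H each → 4
  2 × C (aromatic): no H
  Total hydrogens = 12.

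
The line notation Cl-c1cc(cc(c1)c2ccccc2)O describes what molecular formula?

Heavy atoms from the SMILES: 12 C, 1 Cl, 1 O.
Implicit hydrogens by atom environment:
  8 × C (aromatic): 1 H each → 8
  4 × C (aromatic): no H
  1 × Cl: no H
  1 × O: 1 H
  Total hydrogens = 9.
Molecular formula: C12H9ClO

C12H9ClO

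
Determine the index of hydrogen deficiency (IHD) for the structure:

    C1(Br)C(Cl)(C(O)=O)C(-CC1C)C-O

Molecular formula from the SMILES: C8H12BrClO3.
DoU = (2C + 2 + N − H − X)/2 = (2·8 + 2 + 0 − 12 − 2)/2 = 4/2 = 2.
(Structurally: 1 ring(s) + 1 π bond(s) = 2.)

2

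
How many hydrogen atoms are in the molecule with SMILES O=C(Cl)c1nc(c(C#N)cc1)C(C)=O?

Hydrogens are implicit in SMILES; fill each atom to its normal valence:
  3 × C (aromatic): no H
  3 × C: no H
  2 × C (aromatic): 1 H each → 2
  2 × O: no H
  1 × C: 3 H
  1 × Cl: no H
  1 × N (aromatic): no H
  1 × N: no H
  Total hydrogens = 5.

5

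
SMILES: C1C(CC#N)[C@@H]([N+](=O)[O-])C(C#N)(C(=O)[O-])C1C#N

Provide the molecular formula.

C10H7N4O4-

Heavy atoms from the SMILES: 10 C, 4 N, 4 O.
Implicit hydrogens by atom environment:
  5 × C: no H
  3 × C: 1 H each → 3
  3 × N: no H
  2 × C: 2 H each → 4
  2 × O: no H
  2 × O (charge -1): no H
  1 × N (charge +1): no H
  Total hydrogens = 7.
Net charge -1.
Molecular formula: C10H7N4O4-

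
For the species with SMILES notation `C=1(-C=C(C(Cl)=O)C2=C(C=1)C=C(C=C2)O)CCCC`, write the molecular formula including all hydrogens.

C15H15ClO2

Heavy atoms from the SMILES: 15 C, 1 Cl, 2 O.
Implicit hydrogens by atom environment:
  5 × C (aromatic): 1 H each → 5
  5 × C (aromatic): no H
  3 × C: 2 H each → 6
  1 × C: 3 H
  1 × C: no H
  1 × Cl: no H
  1 × O: 1 H
  1 × O: no H
  Total hydrogens = 15.
Molecular formula: C15H15ClO2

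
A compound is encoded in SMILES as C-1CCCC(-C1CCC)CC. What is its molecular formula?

Heavy atoms from the SMILES: 11 C.
Implicit hydrogens by atom environment:
  7 × C: 2 H each → 14
  2 × C: 3 H each → 6
  2 × C: 1 H each → 2
  Total hydrogens = 22.
Molecular formula: C11H22

C11H22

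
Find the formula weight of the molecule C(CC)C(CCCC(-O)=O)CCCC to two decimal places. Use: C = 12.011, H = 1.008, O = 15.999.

Molecular formula: C12H24O2.
M = 12×12.011 + 24×1.008 + 2×15.999 = 200.32 g/mol.

200.32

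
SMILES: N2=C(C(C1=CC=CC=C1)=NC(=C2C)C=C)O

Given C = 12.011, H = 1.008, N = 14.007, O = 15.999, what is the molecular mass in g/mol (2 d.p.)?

212.25

Molecular formula: C13H12N2O.
M = 13×12.011 + 12×1.008 + 2×14.007 + 1×15.999 = 212.25 g/mol.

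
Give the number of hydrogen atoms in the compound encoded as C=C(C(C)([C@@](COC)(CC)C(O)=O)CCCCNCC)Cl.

Hydrogens are implicit in SMILES; fill each atom to its normal valence:
  8 × C: 2 H each → 16
  4 × C: 3 H each → 12
  4 × C: no H
  2 × O: no H
  1 × Cl: no H
  1 × N: 1 H
  1 × O: 1 H
  Total hydrogens = 30.

30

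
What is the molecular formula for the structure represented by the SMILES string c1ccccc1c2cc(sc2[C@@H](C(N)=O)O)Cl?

Heavy atoms from the SMILES: 12 C, 1 Cl, 1 N, 2 O, 1 S.
Implicit hydrogens by atom environment:
  6 × C (aromatic): 1 H each → 6
  4 × C (aromatic): no H
  1 × C: 1 H
  1 × C: no H
  1 × Cl: no H
  1 × N: 2 H
  1 × O: 1 H
  1 × O: no H
  1 × S (aromatic): no H
  Total hydrogens = 10.
Molecular formula: C12H10ClNO2S

C12H10ClNO2S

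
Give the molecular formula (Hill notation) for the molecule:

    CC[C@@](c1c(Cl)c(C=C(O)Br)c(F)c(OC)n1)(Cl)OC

C12H13BrCl2FNO3

Heavy atoms from the SMILES: 1 Br, 12 C, 2 Cl, 1 F, 1 N, 3 O.
Implicit hydrogens by atom environment:
  5 × C (aromatic): no H
  3 × C: 3 H each → 9
  2 × C: no H
  2 × Cl: no H
  2 × O: no H
  1 × Br: no H
  1 × C: 2 H
  1 × C: 1 H
  1 × F: no H
  1 × N (aromatic): no H
  1 × O: 1 H
  Total hydrogens = 13.
Molecular formula: C12H13BrCl2FNO3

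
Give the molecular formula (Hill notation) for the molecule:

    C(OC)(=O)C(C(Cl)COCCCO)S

Heavy atoms from the SMILES: 8 C, 1 Cl, 4 O, 1 S.
Implicit hydrogens by atom environment:
  4 × C: 2 H each → 8
  3 × O: no H
  2 × C: 1 H each → 2
  1 × C: 3 H
  1 × C: no H
  1 × Cl: no H
  1 × O: 1 H
  1 × S: 1 H
  Total hydrogens = 15.
Molecular formula: C8H15ClO4S

C8H15ClO4S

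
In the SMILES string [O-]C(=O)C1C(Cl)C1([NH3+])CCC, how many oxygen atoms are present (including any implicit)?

The symbol for oxygen appears 2 times in the SMILES.

2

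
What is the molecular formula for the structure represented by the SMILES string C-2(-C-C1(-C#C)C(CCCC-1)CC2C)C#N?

Heavy atoms from the SMILES: 14 C, 1 N.
Implicit hydrogens by atom environment:
  6 × C: 2 H each → 12
  4 × C: 1 H each → 4
  3 × C: no H
  1 × C: 3 H
  1 × N: no H
  Total hydrogens = 19.
Molecular formula: C14H19N

C14H19N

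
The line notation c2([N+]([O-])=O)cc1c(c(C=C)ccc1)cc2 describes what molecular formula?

C12H9NO2

Heavy atoms from the SMILES: 12 C, 1 N, 2 O.
Implicit hydrogens by atom environment:
  6 × C (aromatic): 1 H each → 6
  4 × C (aromatic): no H
  1 × C: 2 H
  1 × C: 1 H
  1 × N (charge +1): no H
  1 × O: no H
  1 × O (charge -1): no H
  Total hydrogens = 9.
Molecular formula: C12H9NO2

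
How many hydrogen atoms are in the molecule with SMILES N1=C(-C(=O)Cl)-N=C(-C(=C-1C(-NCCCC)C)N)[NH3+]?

Hydrogens are implicit in SMILES; fill each atom to its normal valence:
  4 × C (aromatic): no H
  3 × C: 2 H each → 6
  2 × C: 3 H each → 6
  2 × N (aromatic): no H
  1 × C: 1 H
  1 × C: no H
  1 × Cl: no H
  1 × N (charge +1): 3 H
  1 × N: 2 H
  1 × N: 1 H
  1 × O: no H
  Total hydrogens = 19.

19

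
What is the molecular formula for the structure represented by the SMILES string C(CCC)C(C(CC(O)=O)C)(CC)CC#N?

Heavy atoms from the SMILES: 13 C, 1 N, 2 O.
Implicit hydrogens by atom environment:
  6 × C: 2 H each → 12
  3 × C: 3 H each → 9
  3 × C: no H
  1 × C: 1 H
  1 × N: no H
  1 × O: 1 H
  1 × O: no H
  Total hydrogens = 23.
Molecular formula: C13H23NO2

C13H23NO2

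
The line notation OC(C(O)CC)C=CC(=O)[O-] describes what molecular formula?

C7H11O4-

Heavy atoms from the SMILES: 7 C, 4 O.
Implicit hydrogens by atom environment:
  4 × C: 1 H each → 4
  2 × O: 1 H each → 2
  1 × C: 3 H
  1 × C: 2 H
  1 × C: no H
  1 × O: no H
  1 × O (charge -1): no H
  Total hydrogens = 11.
Net charge -1.
Molecular formula: C7H11O4-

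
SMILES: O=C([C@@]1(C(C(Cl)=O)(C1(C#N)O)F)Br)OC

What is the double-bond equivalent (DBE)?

Molecular formula from the SMILES: C7H4BrClFNO4.
DoU = (2C + 2 + N − H − X)/2 = (2·7 + 2 + 1 − 4 − 3)/2 = 10/2 = 5.
(Structurally: 1 ring(s) + 4 π bond(s) = 5.)

5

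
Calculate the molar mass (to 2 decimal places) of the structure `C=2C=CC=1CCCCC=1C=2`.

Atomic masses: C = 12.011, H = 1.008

132.21

Molecular formula: C10H12.
M = 10×12.011 + 12×1.008 = 132.21 g/mol.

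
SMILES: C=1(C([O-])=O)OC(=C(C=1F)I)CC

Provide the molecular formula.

Heavy atoms from the SMILES: 7 C, 1 F, 1 I, 3 O.
Implicit hydrogens by atom environment:
  4 × C (aromatic): no H
  1 × C: 3 H
  1 × C: 2 H
  1 × C: no H
  1 × F: no H
  1 × I: no H
  1 × O (aromatic): no H
  1 × O: no H
  1 × O (charge -1): no H
  Total hydrogens = 5.
Net charge -1.
Molecular formula: C7H5FIO3-

C7H5FIO3-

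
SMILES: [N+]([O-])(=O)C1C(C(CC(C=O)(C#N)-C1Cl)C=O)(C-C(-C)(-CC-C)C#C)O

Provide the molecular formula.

Heavy atoms from the SMILES: 17 C, 1 Cl, 2 N, 5 O.
Implicit hydrogens by atom environment:
  6 × C: 1 H each → 6
  5 × C: no H
  4 × C: 2 H each → 8
  3 × O: no H
  2 × C: 3 H each → 6
  1 × Cl: no H
  1 × N: no H
  1 × N (charge +1): no H
  1 × O: 1 H
  1 × O (charge -1): no H
  Total hydrogens = 21.
Molecular formula: C17H21ClN2O5

C17H21ClN2O5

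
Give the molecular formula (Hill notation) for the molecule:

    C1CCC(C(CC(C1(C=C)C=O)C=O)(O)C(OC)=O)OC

C15H22O6

Heavy atoms from the SMILES: 15 C, 6 O.
Implicit hydrogens by atom environment:
  5 × C: 2 H each → 10
  5 × C: 1 H each → 5
  5 × O: no H
  3 × C: no H
  2 × C: 3 H each → 6
  1 × O: 1 H
  Total hydrogens = 22.
Molecular formula: C15H22O6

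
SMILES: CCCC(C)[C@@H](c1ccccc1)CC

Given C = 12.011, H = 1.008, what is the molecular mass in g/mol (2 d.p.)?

190.33

Molecular formula: C14H22.
M = 14×12.011 + 22×1.008 = 190.33 g/mol.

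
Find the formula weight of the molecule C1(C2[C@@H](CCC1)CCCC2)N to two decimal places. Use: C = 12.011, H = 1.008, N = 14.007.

153.27

Molecular formula: C10H19N.
M = 10×12.011 + 19×1.008 + 1×14.007 = 153.27 g/mol.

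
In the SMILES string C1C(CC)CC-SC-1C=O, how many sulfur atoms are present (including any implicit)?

1

The symbol for sulfur appears 1 time in the SMILES.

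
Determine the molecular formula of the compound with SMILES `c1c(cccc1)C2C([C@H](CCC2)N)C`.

C13H19N

Heavy atoms from the SMILES: 13 C, 1 N.
Implicit hydrogens by atom environment:
  5 × C (aromatic): 1 H each → 5
  3 × C: 2 H each → 6
  3 × C: 1 H each → 3
  1 × C: 3 H
  1 × C (aromatic): no H
  1 × N: 2 H
  Total hydrogens = 19.
Molecular formula: C13H19N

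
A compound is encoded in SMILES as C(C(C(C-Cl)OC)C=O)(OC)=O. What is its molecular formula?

C7H11ClO4

Heavy atoms from the SMILES: 7 C, 1 Cl, 4 O.
Implicit hydrogens by atom environment:
  4 × O: no H
  3 × C: 1 H each → 3
  2 × C: 3 H each → 6
  1 × C: 2 H
  1 × C: no H
  1 × Cl: no H
  Total hydrogens = 11.
Molecular formula: C7H11ClO4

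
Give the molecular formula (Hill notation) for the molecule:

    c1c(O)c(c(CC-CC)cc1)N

Heavy atoms from the SMILES: 10 C, 1 N, 1 O.
Implicit hydrogens by atom environment:
  3 × C: 2 H each → 6
  3 × C (aromatic): 1 H each → 3
  3 × C (aromatic): no H
  1 × C: 3 H
  1 × N: 2 H
  1 × O: 1 H
  Total hydrogens = 15.
Molecular formula: C10H15NO

C10H15NO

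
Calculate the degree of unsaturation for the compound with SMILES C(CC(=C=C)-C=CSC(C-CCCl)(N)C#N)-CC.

Molecular formula from the SMILES: C14H21ClN2S.
DoU = (2C + 2 + N − H − X)/2 = (2·14 + 2 + 2 − 21 − 1)/2 = 10/2 = 5.
(Structurally: 0 ring(s) + 5 π bond(s) = 5.)

5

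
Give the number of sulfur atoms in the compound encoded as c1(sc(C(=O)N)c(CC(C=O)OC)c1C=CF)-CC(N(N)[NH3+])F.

The symbol for sulfur appears 1 time in the SMILES.

1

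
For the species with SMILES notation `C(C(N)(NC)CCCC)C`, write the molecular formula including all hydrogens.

Heavy atoms from the SMILES: 8 C, 2 N.
Implicit hydrogens by atom environment:
  4 × C: 2 H each → 8
  3 × C: 3 H each → 9
  1 × C: no H
  1 × N: 2 H
  1 × N: 1 H
  Total hydrogens = 20.
Molecular formula: C8H20N2

C8H20N2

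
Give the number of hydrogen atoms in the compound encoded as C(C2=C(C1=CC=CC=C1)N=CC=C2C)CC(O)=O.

Hydrogens are implicit in SMILES; fill each atom to its normal valence:
  7 × C (aromatic): 1 H each → 7
  4 × C (aromatic): no H
  2 × C: 2 H each → 4
  1 × C: 3 H
  1 × C: no H
  1 × N (aromatic): no H
  1 × O: 1 H
  1 × O: no H
  Total hydrogens = 15.

15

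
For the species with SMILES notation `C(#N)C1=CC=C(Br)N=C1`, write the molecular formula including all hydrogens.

C6H3BrN2

Heavy atoms from the SMILES: 1 Br, 6 C, 2 N.
Implicit hydrogens by atom environment:
  3 × C (aromatic): 1 H each → 3
  2 × C (aromatic): no H
  1 × Br: no H
  1 × C: no H
  1 × N (aromatic): no H
  1 × N: no H
  Total hydrogens = 3.
Molecular formula: C6H3BrN2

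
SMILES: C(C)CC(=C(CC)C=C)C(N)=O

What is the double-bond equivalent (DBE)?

Molecular formula from the SMILES: C10H17NO.
DoU = (2C + 2 + N − H − X)/2 = (2·10 + 2 + 1 − 17 − 0)/2 = 6/2 = 3.
(Structurally: 0 ring(s) + 3 π bond(s) = 3.)

3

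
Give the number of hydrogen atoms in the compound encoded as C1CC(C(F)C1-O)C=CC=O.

11

Hydrogens are implicit in SMILES; fill each atom to its normal valence:
  6 × C: 1 H each → 6
  2 × C: 2 H each → 4
  1 × F: no H
  1 × O: 1 H
  1 × O: no H
  Total hydrogens = 11.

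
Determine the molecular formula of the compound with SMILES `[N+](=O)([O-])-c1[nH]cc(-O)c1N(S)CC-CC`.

Heavy atoms from the SMILES: 8 C, 3 N, 3 O, 1 S.
Implicit hydrogens by atom environment:
  3 × C: 2 H each → 6
  3 × C (aromatic): no H
  1 × C: 3 H
  1 × C (aromatic): 1 H
  1 × N (aromatic): 1 H
  1 × N: no H
  1 × N (charge +1): no H
  1 × O: 1 H
  1 × O: no H
  1 × O (charge -1): no H
  1 × S: 1 H
  Total hydrogens = 13.
Molecular formula: C8H13N3O3S

C8H13N3O3S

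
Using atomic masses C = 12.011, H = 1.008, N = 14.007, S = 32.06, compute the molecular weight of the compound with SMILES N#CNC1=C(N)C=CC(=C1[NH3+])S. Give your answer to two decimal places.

Molecular formula: C7H9N4S+.
M = 7×12.011 + 9×1.008 + 4×14.007 + 1×32.06 = 181.24 g/mol.

181.24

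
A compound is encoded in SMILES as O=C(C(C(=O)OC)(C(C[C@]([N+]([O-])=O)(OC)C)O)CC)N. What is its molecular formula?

Heavy atoms from the SMILES: 11 C, 2 N, 7 O.
Implicit hydrogens by atom environment:
  5 × O: no H
  4 × C: 3 H each → 12
  4 × C: no H
  2 × C: 2 H each → 4
  1 × C: 1 H
  1 × N: 2 H
  1 × N (charge +1): no H
  1 × O: 1 H
  1 × O (charge -1): no H
  Total hydrogens = 20.
Molecular formula: C11H20N2O7

C11H20N2O7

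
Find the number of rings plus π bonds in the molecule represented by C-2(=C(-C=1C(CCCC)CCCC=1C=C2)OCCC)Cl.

Molecular formula from the SMILES: C17H25ClO.
DoU = (2C + 2 + N − H − X)/2 = (2·17 + 2 + 0 − 25 − 1)/2 = 10/2 = 5.
(Structurally: 2 ring(s) + 3 π bond(s) = 5.)

5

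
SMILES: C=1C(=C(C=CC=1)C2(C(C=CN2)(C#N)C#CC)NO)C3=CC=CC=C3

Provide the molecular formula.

Heavy atoms from the SMILES: 20 C, 3 N, 1 O.
Implicit hydrogens by atom environment:
  9 × C (aromatic): 1 H each → 9
  5 × C: no H
  3 × C (aromatic): no H
  2 × C: 1 H each → 2
  2 × N: 1 H each → 2
  1 × C: 3 H
  1 × N: no H
  1 × O: 1 H
  Total hydrogens = 17.
Molecular formula: C20H17N3O

C20H17N3O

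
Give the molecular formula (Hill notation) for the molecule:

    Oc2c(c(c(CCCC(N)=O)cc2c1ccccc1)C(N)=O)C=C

C19H20N2O3

Heavy atoms from the SMILES: 19 C, 2 N, 3 O.
Implicit hydrogens by atom environment:
  6 × C (aromatic): 1 H each → 6
  6 × C (aromatic): no H
  4 × C: 2 H each → 8
  2 × C: no H
  2 × N: 2 H each → 4
  2 × O: no H
  1 × C: 1 H
  1 × O: 1 H
  Total hydrogens = 20.
Molecular formula: C19H20N2O3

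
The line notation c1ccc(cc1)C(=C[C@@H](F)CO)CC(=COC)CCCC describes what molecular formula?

Heavy atoms from the SMILES: 18 C, 1 F, 2 O.
Implicit hydrogens by atom environment:
  5 × C: 2 H each → 10
  5 × C (aromatic): 1 H each → 5
  3 × C: 1 H each → 3
  2 × C: 3 H each → 6
  2 × C: no H
  1 × C (aromatic): no H
  1 × F: no H
  1 × O: 1 H
  1 × O: no H
  Total hydrogens = 25.
Molecular formula: C18H25FO2

C18H25FO2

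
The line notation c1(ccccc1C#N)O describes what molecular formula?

Heavy atoms from the SMILES: 7 C, 1 N, 1 O.
Implicit hydrogens by atom environment:
  4 × C (aromatic): 1 H each → 4
  2 × C (aromatic): no H
  1 × C: no H
  1 × N: no H
  1 × O: 1 H
  Total hydrogens = 5.
Molecular formula: C7H5NO

C7H5NO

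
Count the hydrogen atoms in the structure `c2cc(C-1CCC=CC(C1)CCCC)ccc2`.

24

Hydrogens are implicit in SMILES; fill each atom to its normal valence:
  6 × C: 2 H each → 12
  5 × C (aromatic): 1 H each → 5
  4 × C: 1 H each → 4
  1 × C: 3 H
  1 × C (aromatic): no H
  Total hydrogens = 24.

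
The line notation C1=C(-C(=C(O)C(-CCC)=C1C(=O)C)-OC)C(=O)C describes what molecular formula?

C14H18O4

Heavy atoms from the SMILES: 14 C, 4 O.
Implicit hydrogens by atom environment:
  5 × C (aromatic): no H
  4 × C: 3 H each → 12
  3 × O: no H
  2 × C: 2 H each → 4
  2 × C: no H
  1 × C (aromatic): 1 H
  1 × O: 1 H
  Total hydrogens = 18.
Molecular formula: C14H18O4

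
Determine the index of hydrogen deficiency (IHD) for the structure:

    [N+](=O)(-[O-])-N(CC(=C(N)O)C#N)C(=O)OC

Molecular formula from the SMILES: C6H8N4O5.
DoU = (2C + 2 + N − H − X)/2 = (2·6 + 2 + 4 − 8 − 0)/2 = 10/2 = 5.
(Structurally: 0 ring(s) + 5 π bond(s) = 5.)

5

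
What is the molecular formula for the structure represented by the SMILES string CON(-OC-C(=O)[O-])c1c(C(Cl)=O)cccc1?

Heavy atoms from the SMILES: 10 C, 1 Cl, 1 N, 5 O.
Implicit hydrogens by atom environment:
  4 × C (aromatic): 1 H each → 4
  4 × O: no H
  2 × C (aromatic): no H
  2 × C: no H
  1 × C: 3 H
  1 × C: 2 H
  1 × Cl: no H
  1 × N: no H
  1 × O (charge -1): no H
  Total hydrogens = 9.
Net charge -1.
Molecular formula: C10H9ClNO5-

C10H9ClNO5-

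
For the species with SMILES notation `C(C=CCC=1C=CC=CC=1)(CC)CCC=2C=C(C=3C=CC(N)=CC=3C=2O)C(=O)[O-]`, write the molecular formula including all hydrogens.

C25H26NO3-

Heavy atoms from the SMILES: 25 C, 1 N, 3 O.
Implicit hydrogens by atom environment:
  9 × C (aromatic): 1 H each → 9
  7 × C (aromatic): no H
  4 × C: 2 H each → 8
  3 × C: 1 H each → 3
  1 × C: 3 H
  1 × C: no H
  1 × N: 2 H
  1 × O: 1 H
  1 × O: no H
  1 × O (charge -1): no H
  Total hydrogens = 26.
Net charge -1.
Molecular formula: C25H26NO3-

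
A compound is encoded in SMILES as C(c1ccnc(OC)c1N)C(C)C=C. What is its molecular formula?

Heavy atoms from the SMILES: 11 C, 2 N, 1 O.
Implicit hydrogens by atom environment:
  3 × C (aromatic): no H
  2 × C: 3 H each → 6
  2 × C: 2 H each → 4
  2 × C (aromatic): 1 H each → 2
  2 × C: 1 H each → 2
  1 × N: 2 H
  1 × N (aromatic): no H
  1 × O: no H
  Total hydrogens = 16.
Molecular formula: C11H16N2O

C11H16N2O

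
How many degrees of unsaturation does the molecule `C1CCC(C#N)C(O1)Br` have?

3

Molecular formula from the SMILES: C6H8BrNO.
DoU = (2C + 2 + N − H − X)/2 = (2·6 + 2 + 1 − 8 − 1)/2 = 6/2 = 3.
(Structurally: 1 ring(s) + 2 π bond(s) = 3.)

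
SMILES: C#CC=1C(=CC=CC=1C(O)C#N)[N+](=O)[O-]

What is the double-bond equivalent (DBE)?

9

Molecular formula from the SMILES: C10H6N2O3.
DoU = (2C + 2 + N − H − X)/2 = (2·10 + 2 + 2 − 6 − 0)/2 = 18/2 = 9.
(Structurally: 1 ring(s) + 8 π bond(s) = 9.)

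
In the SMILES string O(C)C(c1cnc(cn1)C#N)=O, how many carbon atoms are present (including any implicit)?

7

The symbol for carbon appears 7 times in the SMILES. Lowercase c denotes aromatic carbon and counts toward C.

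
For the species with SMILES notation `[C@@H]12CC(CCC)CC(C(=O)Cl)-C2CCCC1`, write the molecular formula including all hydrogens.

C14H23ClO

Heavy atoms from the SMILES: 14 C, 1 Cl, 1 O.
Implicit hydrogens by atom environment:
  8 × C: 2 H each → 16
  4 × C: 1 H each → 4
  1 × C: 3 H
  1 × C: no H
  1 × Cl: no H
  1 × O: no H
  Total hydrogens = 23.
Molecular formula: C14H23ClO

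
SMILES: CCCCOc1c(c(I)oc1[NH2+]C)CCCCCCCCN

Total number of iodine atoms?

1

The symbol for iodine appears 1 time in the SMILES.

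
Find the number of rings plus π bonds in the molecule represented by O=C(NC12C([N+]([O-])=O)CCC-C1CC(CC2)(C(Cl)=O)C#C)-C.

Molecular formula from the SMILES: C15H19ClN2O4.
DoU = (2C + 2 + N − H − X)/2 = (2·15 + 2 + 2 − 19 − 1)/2 = 14/2 = 7.
(Structurally: 2 ring(s) + 5 π bond(s) = 7.)

7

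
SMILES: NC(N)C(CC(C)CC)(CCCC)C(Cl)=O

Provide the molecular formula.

C12H25ClN2O

Heavy atoms from the SMILES: 12 C, 1 Cl, 2 N, 1 O.
Implicit hydrogens by atom environment:
  5 × C: 2 H each → 10
  3 × C: 3 H each → 9
  2 × C: 1 H each → 2
  2 × C: no H
  2 × N: 2 H each → 4
  1 × Cl: no H
  1 × O: no H
  Total hydrogens = 25.
Molecular formula: C12H25ClN2O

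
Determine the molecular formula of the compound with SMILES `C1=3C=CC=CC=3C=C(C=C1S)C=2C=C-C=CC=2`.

Heavy atoms from the SMILES: 16 C, 1 S.
Implicit hydrogens by atom environment:
  11 × C (aromatic): 1 H each → 11
  5 × C (aromatic): no H
  1 × S: 1 H
  Total hydrogens = 12.
Molecular formula: C16H12S

C16H12S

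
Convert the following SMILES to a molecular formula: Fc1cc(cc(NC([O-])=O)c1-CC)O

C9H9FNO3-

Heavy atoms from the SMILES: 9 C, 1 F, 1 N, 3 O.
Implicit hydrogens by atom environment:
  4 × C (aromatic): no H
  2 × C (aromatic): 1 H each → 2
  1 × C: 3 H
  1 × C: 2 H
  1 × C: no H
  1 × F: no H
  1 × N: 1 H
  1 × O: 1 H
  1 × O: no H
  1 × O (charge -1): no H
  Total hydrogens = 9.
Net charge -1.
Molecular formula: C9H9FNO3-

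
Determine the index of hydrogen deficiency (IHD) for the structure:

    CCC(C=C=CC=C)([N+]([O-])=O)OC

4

Molecular formula from the SMILES: C9H13NO3.
DoU = (2C + 2 + N − H − X)/2 = (2·9 + 2 + 1 − 13 − 0)/2 = 8/2 = 4.
(Structurally: 0 ring(s) + 4 π bond(s) = 4.)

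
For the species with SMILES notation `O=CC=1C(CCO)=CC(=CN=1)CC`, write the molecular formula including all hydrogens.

C10H13NO2

Heavy atoms from the SMILES: 10 C, 1 N, 2 O.
Implicit hydrogens by atom environment:
  3 × C: 2 H each → 6
  3 × C (aromatic): no H
  2 × C (aromatic): 1 H each → 2
  1 × C: 3 H
  1 × C: 1 H
  1 × N (aromatic): no H
  1 × O: 1 H
  1 × O: no H
  Total hydrogens = 13.
Molecular formula: C10H13NO2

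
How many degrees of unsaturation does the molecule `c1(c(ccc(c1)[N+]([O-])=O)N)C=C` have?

Molecular formula from the SMILES: C8H8N2O2.
DoU = (2C + 2 + N − H − X)/2 = (2·8 + 2 + 2 − 8 − 0)/2 = 12/2 = 6.
(Structurally: 1 ring(s) + 5 π bond(s) = 6.)

6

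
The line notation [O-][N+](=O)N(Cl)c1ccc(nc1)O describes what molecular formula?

Heavy atoms from the SMILES: 5 C, 1 Cl, 3 N, 3 O.
Implicit hydrogens by atom environment:
  3 × C (aromatic): 1 H each → 3
  2 × C (aromatic): no H
  1 × Cl: no H
  1 × N (aromatic): no H
  1 × N: no H
  1 × N (charge +1): no H
  1 × O: 1 H
  1 × O: no H
  1 × O (charge -1): no H
  Total hydrogens = 4.
Molecular formula: C5H4ClN3O3

C5H4ClN3O3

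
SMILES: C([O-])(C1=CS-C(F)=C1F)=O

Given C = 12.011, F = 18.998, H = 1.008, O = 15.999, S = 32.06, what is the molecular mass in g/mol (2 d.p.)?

Molecular formula: C5HF2O2S-.
M = 5×12.011 + 2×18.998 + 1×1.008 + 2×15.999 + 1×32.06 = 163.12 g/mol.

163.12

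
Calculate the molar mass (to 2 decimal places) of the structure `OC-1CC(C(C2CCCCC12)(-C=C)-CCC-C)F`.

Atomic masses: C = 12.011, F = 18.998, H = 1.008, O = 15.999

Molecular formula: C16H27FO.
M = 16×12.011 + 1×18.998 + 27×1.008 + 1×15.999 = 254.39 g/mol.

254.39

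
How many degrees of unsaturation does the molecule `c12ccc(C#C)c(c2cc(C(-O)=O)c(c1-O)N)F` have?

10

Molecular formula from the SMILES: C13H8FNO3.
DoU = (2C + 2 + N − H − X)/2 = (2·13 + 2 + 1 − 8 − 1)/2 = 20/2 = 10.
(Structurally: 2 ring(s) + 8 π bond(s) = 10.)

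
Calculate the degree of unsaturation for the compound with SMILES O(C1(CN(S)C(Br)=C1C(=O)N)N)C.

3

Molecular formula from the SMILES: C6H10BrN3O2S.
DoU = (2C + 2 + N − H − X)/2 = (2·6 + 2 + 3 − 10 − 1)/2 = 6/2 = 3.
(Structurally: 1 ring(s) + 2 π bond(s) = 3.)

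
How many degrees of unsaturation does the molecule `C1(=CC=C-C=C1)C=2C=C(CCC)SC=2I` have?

Molecular formula from the SMILES: C13H13IS.
DoU = (2C + 2 + N − H − X)/2 = (2·13 + 2 + 0 − 13 − 1)/2 = 14/2 = 7.
(Structurally: 2 ring(s) + 5 π bond(s) = 7.)

7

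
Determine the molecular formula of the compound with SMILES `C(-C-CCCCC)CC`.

C9H20

Heavy atoms from the SMILES: 9 C.
Implicit hydrogens by atom environment:
  7 × C: 2 H each → 14
  2 × C: 3 H each → 6
  Total hydrogens = 20.
Molecular formula: C9H20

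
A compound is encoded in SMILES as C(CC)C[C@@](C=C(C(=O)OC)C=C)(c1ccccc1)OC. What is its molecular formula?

Heavy atoms from the SMILES: 18 C, 3 O.
Implicit hydrogens by atom environment:
  5 × C (aromatic): 1 H each → 5
  4 × C: 2 H each → 8
  3 × C: 3 H each → 9
  3 × C: no H
  3 × O: no H
  2 × C: 1 H each → 2
  1 × C (aromatic): no H
  Total hydrogens = 24.
Molecular formula: C18H24O3

C18H24O3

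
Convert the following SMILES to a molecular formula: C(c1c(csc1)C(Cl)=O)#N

C6H2ClNOS

Heavy atoms from the SMILES: 6 C, 1 Cl, 1 N, 1 O, 1 S.
Implicit hydrogens by atom environment:
  2 × C (aromatic): 1 H each → 2
  2 × C (aromatic): no H
  2 × C: no H
  1 × Cl: no H
  1 × N: no H
  1 × O: no H
  1 × S (aromatic): no H
  Total hydrogens = 2.
Molecular formula: C6H2ClNOS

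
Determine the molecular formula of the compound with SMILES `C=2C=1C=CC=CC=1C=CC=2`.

C10H8

Heavy atoms from the SMILES: 10 C.
Implicit hydrogens by atom environment:
  8 × C (aromatic): 1 H each → 8
  2 × C (aromatic): no H
  Total hydrogens = 8.
Molecular formula: C10H8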